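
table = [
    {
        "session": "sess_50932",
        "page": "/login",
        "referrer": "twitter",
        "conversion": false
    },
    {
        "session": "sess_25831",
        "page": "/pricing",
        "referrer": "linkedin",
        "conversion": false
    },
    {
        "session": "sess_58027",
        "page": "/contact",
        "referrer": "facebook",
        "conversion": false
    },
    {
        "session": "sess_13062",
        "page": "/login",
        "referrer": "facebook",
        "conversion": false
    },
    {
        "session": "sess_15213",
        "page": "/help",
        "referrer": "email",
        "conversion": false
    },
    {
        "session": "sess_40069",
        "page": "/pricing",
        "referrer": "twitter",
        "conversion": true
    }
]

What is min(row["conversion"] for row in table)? False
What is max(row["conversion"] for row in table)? True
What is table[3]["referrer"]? "facebook"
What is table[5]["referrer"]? "twitter"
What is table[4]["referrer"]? "email"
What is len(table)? 6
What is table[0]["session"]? "sess_50932"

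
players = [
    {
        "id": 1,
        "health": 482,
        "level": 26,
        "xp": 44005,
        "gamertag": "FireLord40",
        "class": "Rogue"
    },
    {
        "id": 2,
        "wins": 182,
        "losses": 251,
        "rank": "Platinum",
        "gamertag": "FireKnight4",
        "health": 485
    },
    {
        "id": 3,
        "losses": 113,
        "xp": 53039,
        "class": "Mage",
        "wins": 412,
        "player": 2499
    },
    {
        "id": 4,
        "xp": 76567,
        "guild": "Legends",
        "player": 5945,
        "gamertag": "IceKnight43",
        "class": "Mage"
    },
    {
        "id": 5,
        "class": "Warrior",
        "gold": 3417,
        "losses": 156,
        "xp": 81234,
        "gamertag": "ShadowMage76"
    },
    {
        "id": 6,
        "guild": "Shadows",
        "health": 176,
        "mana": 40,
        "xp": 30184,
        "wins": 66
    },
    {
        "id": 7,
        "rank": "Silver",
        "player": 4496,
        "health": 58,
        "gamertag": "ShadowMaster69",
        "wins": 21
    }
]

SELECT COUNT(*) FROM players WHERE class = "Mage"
2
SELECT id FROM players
[1, 2, 3, 4, 5, 6, 7]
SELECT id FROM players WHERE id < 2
[1]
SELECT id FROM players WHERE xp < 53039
[1, 6]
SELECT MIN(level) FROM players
26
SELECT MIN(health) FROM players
58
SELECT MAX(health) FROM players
485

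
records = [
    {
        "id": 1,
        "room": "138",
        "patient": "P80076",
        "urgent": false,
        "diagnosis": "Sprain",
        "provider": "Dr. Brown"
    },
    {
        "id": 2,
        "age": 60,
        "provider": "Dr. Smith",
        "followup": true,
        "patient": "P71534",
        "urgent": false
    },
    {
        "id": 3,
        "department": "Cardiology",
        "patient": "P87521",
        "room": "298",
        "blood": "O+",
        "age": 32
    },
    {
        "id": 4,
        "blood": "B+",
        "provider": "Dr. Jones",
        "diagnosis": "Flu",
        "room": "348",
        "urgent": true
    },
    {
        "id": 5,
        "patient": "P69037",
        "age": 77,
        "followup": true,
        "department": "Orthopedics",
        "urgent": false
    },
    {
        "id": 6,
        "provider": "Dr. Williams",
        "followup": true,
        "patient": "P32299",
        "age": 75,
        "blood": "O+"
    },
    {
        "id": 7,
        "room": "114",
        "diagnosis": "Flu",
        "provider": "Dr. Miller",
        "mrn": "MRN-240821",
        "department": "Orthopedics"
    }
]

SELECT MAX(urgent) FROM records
True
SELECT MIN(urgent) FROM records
False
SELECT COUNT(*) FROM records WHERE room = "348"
1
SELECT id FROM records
[1, 2, 3, 4, 5, 6, 7]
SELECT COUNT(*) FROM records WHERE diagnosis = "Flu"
2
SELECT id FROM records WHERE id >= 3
[3, 4, 5, 6, 7]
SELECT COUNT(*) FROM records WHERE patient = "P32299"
1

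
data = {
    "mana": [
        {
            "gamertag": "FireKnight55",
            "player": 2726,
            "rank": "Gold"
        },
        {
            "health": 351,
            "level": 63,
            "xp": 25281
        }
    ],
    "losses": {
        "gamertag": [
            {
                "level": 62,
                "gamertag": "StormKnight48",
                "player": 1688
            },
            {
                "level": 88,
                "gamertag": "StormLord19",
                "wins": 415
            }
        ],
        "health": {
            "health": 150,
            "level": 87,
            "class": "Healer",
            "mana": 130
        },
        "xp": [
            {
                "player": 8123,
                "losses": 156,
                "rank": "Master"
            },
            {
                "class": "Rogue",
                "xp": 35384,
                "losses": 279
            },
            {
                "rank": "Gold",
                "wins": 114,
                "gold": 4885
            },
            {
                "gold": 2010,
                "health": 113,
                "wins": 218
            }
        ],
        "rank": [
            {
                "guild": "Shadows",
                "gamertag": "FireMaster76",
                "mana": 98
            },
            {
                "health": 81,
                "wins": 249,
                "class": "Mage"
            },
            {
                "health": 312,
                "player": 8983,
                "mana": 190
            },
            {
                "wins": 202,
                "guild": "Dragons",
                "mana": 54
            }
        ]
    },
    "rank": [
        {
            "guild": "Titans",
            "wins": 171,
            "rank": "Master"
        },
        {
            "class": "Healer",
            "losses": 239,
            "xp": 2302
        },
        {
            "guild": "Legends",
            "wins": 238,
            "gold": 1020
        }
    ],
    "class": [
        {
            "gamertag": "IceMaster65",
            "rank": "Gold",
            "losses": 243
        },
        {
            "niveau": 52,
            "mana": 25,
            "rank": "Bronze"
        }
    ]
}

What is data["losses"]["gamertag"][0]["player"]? 1688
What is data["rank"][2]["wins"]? 238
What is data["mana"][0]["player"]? 2726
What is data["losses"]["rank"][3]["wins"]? 202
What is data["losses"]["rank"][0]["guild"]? "Shadows"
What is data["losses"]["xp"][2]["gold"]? 4885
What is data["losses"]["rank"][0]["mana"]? 98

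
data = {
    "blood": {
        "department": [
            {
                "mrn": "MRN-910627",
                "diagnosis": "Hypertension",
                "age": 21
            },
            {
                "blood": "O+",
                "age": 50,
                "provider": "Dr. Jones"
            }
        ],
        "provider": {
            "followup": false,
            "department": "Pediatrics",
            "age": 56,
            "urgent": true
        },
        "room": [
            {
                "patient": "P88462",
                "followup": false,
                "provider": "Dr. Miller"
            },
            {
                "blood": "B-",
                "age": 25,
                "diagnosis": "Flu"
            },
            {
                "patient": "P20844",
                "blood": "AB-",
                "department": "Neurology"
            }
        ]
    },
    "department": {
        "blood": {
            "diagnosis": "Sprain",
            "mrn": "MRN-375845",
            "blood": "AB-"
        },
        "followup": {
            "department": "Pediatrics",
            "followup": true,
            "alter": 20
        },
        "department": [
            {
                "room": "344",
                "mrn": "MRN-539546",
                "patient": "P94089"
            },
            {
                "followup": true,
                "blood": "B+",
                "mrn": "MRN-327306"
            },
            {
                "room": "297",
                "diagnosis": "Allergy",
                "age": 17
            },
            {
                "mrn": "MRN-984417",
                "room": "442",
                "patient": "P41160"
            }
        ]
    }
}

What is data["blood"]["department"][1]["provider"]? "Dr. Jones"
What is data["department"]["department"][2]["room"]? "297"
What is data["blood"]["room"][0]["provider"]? "Dr. Miller"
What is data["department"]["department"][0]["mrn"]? "MRN-539546"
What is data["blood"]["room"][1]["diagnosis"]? "Flu"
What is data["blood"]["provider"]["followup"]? False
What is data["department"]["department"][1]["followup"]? True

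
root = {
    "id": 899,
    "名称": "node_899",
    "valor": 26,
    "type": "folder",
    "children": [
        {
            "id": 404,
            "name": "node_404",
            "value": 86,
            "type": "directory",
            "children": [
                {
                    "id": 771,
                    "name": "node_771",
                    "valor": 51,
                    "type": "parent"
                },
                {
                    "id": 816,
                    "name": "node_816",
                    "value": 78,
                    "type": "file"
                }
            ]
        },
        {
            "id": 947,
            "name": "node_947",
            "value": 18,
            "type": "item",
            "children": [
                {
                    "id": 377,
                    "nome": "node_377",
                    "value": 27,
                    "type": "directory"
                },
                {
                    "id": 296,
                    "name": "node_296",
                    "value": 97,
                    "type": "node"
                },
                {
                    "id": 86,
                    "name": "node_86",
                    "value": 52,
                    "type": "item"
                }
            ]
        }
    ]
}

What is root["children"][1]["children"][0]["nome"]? "node_377"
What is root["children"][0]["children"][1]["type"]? "file"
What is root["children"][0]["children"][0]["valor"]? 51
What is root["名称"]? "node_899"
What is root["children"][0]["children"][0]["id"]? 771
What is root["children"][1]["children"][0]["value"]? 27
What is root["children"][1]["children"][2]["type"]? "item"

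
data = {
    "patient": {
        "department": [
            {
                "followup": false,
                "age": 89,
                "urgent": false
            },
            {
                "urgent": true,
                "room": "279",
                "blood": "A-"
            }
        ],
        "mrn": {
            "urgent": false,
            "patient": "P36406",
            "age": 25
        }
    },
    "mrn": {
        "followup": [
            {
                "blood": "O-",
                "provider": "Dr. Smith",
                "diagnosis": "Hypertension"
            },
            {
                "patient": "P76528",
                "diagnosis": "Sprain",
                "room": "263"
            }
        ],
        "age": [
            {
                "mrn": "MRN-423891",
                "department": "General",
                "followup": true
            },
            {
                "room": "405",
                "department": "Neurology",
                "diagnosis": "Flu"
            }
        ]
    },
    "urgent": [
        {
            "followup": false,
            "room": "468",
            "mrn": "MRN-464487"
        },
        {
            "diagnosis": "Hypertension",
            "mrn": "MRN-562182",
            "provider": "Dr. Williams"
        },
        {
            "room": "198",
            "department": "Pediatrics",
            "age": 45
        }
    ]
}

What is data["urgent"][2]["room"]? "198"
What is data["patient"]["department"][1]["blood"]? "A-"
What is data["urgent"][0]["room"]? "468"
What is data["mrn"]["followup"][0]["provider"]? "Dr. Smith"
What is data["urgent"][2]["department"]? "Pediatrics"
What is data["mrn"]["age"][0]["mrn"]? "MRN-423891"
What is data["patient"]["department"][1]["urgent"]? True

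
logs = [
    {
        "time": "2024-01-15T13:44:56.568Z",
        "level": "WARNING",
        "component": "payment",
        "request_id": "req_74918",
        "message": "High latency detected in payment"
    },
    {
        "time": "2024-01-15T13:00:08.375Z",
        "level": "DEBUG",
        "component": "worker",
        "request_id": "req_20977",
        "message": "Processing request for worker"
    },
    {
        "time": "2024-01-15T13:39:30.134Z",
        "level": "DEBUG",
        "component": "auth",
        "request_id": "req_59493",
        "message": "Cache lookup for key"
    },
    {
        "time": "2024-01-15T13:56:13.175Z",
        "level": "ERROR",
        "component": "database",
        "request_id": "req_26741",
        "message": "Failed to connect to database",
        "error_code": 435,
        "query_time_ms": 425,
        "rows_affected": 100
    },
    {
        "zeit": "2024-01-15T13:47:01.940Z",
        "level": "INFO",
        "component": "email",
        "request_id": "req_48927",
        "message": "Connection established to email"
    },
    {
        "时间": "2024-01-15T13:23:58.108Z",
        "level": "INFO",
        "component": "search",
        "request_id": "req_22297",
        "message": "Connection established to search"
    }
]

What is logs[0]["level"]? "WARNING"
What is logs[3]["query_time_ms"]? 425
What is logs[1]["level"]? "DEBUG"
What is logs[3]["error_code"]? 435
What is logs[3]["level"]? "ERROR"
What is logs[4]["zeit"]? "2024-01-15T13:47:01.940Z"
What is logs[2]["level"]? "DEBUG"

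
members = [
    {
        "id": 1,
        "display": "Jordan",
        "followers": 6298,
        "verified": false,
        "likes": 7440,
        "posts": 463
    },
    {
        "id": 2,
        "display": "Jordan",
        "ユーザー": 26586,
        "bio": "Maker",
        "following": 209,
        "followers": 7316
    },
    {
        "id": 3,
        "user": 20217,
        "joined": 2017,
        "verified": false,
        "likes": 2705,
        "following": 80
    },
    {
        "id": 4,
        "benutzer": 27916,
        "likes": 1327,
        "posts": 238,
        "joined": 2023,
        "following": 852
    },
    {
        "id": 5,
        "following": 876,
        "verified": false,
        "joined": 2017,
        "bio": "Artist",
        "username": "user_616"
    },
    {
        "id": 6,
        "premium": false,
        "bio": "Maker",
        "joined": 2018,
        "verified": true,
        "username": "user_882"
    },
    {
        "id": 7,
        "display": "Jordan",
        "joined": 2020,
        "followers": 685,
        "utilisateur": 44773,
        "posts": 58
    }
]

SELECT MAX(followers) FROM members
7316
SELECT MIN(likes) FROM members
1327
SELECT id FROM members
[1, 2, 3, 4, 5, 6, 7]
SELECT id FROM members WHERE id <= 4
[1, 2, 3, 4]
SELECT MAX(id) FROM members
7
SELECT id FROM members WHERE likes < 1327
[]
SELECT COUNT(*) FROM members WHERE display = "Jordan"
3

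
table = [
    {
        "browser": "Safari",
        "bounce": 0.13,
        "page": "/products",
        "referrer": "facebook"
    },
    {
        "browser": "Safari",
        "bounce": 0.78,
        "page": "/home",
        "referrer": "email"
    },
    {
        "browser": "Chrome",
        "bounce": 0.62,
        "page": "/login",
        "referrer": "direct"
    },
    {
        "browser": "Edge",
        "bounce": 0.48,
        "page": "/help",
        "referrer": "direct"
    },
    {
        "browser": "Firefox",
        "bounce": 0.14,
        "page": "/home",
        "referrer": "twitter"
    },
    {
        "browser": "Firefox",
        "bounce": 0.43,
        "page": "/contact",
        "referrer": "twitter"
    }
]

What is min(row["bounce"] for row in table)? 0.13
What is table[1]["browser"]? "Safari"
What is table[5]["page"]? "/contact"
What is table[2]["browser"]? "Chrome"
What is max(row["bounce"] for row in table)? 0.78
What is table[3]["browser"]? "Edge"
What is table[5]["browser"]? "Firefox"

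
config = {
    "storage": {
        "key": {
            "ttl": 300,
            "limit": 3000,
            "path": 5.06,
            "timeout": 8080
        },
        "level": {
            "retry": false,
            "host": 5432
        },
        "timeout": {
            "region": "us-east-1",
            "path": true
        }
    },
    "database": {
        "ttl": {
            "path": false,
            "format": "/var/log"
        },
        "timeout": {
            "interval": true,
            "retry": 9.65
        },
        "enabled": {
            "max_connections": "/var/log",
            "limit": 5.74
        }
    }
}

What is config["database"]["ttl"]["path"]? False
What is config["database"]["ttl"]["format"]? "/var/log"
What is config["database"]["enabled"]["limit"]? 5.74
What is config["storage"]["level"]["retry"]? False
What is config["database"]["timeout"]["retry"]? 9.65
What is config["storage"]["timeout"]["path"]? True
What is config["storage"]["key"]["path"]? 5.06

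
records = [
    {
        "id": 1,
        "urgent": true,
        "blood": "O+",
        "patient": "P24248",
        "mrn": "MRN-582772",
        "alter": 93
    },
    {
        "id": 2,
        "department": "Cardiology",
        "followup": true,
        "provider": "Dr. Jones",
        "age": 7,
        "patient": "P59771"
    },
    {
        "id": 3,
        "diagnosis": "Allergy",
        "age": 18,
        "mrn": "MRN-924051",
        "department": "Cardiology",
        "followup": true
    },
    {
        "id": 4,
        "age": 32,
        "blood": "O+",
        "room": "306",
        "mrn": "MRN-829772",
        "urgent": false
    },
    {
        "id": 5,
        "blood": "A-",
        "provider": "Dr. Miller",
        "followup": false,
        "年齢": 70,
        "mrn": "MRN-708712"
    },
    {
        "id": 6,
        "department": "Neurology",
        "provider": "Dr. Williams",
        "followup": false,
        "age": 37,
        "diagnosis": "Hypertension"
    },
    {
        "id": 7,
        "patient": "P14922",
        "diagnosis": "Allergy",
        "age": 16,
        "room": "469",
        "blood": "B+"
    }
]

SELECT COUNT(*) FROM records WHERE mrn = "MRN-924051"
1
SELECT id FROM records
[1, 2, 3, 4, 5, 6, 7]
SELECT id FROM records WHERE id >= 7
[7]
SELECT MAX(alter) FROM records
93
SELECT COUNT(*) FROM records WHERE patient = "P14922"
1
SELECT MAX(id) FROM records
7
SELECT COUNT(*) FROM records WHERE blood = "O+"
2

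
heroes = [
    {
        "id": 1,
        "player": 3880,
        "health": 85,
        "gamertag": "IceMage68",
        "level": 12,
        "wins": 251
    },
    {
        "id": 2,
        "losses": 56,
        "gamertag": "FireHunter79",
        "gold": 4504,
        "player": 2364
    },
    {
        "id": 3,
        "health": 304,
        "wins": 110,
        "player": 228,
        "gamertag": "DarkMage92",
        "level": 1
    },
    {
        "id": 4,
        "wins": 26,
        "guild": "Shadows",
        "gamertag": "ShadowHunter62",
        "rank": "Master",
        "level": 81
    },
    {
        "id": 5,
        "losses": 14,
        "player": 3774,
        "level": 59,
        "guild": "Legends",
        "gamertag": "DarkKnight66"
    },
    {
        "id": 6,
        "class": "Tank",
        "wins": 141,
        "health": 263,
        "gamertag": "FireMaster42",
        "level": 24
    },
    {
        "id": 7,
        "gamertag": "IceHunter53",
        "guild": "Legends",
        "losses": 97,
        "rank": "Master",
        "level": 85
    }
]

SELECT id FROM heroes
[1, 2, 3, 4, 5, 6, 7]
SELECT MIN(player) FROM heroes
228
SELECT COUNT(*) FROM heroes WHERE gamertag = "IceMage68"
1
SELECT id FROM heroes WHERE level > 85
[]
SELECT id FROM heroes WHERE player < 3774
[2, 3]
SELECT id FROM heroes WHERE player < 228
[]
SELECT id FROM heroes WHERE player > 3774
[1]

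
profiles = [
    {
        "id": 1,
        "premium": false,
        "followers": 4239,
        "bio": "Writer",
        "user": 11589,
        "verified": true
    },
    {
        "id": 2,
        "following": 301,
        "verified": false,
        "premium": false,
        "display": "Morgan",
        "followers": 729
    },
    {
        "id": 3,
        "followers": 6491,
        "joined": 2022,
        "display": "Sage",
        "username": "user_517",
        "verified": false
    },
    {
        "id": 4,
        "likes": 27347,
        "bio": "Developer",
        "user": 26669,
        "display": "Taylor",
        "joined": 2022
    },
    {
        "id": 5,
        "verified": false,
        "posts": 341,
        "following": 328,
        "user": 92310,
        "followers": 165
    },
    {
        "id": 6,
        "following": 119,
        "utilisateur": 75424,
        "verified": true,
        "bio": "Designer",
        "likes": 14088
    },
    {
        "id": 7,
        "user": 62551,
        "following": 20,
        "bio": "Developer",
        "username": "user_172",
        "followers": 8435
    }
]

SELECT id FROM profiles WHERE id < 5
[1, 2, 3, 4]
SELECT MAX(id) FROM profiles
7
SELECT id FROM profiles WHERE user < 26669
[1]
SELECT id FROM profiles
[1, 2, 3, 4, 5, 6, 7]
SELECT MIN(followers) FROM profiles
165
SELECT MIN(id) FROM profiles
1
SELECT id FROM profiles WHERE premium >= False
[1, 2]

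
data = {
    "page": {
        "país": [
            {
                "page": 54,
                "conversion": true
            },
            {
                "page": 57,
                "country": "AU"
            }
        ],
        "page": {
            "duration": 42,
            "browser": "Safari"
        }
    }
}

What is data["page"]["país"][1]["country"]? "AU"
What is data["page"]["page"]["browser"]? "Safari"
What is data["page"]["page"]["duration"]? 42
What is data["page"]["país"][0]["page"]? 54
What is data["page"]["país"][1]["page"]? 57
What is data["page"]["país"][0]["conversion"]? True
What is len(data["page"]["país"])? 2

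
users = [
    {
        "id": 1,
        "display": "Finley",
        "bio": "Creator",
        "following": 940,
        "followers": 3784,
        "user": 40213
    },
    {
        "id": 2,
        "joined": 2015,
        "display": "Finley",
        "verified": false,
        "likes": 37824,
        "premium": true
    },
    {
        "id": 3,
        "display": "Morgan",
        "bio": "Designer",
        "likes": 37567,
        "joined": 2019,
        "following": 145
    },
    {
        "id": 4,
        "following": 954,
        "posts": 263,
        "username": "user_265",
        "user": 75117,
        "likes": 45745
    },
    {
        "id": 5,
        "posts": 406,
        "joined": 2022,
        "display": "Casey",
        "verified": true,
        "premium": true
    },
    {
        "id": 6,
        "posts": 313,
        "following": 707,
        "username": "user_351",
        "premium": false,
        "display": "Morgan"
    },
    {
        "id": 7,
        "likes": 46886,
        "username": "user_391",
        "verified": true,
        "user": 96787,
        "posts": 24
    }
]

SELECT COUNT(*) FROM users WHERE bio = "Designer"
1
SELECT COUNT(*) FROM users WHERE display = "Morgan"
2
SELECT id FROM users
[1, 2, 3, 4, 5, 6, 7]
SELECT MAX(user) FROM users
96787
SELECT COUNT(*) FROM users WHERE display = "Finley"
2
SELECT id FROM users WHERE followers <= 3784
[1]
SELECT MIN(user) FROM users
40213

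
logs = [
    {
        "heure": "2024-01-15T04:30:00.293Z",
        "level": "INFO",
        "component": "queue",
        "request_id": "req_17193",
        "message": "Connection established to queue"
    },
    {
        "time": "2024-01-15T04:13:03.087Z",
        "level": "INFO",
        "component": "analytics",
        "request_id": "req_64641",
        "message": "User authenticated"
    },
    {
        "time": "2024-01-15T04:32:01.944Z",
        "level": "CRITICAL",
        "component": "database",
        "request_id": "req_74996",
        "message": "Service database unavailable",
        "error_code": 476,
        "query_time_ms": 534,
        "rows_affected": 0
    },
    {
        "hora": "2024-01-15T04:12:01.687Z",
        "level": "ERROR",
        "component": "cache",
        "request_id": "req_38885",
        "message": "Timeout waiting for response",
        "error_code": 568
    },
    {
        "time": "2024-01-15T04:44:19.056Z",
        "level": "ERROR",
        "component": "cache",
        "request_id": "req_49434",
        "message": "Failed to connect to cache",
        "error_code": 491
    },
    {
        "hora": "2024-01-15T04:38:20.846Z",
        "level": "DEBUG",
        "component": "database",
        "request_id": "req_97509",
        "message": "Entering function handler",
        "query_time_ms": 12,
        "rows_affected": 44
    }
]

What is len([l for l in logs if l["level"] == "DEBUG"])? 1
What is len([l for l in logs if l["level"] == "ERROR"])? 2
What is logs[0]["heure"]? "2024-01-15T04:30:00.293Z"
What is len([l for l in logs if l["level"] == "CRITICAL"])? 1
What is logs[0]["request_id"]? "req_17193"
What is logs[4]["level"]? "ERROR"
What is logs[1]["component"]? "analytics"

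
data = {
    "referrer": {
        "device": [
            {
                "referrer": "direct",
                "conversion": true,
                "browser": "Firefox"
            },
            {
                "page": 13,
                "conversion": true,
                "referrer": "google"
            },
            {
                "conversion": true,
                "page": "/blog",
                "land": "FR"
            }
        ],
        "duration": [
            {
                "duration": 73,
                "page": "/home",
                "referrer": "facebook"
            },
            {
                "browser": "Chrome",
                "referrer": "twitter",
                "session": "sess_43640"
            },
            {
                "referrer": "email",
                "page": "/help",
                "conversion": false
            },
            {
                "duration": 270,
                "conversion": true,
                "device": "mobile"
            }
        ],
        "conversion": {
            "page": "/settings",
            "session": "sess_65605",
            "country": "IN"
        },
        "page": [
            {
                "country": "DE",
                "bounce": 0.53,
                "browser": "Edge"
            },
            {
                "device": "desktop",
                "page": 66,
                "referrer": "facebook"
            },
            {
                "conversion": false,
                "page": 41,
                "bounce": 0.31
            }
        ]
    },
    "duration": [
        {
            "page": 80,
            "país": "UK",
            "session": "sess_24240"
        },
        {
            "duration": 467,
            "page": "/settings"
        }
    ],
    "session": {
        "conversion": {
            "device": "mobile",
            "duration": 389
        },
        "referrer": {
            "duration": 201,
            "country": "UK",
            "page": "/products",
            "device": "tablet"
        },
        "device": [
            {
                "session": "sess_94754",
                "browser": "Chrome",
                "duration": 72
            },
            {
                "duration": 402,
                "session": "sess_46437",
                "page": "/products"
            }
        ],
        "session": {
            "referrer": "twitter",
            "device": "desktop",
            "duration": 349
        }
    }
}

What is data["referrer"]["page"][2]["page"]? 41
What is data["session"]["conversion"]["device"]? "mobile"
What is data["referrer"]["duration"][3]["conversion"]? True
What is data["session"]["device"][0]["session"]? "sess_94754"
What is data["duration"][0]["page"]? 80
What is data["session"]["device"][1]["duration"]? 402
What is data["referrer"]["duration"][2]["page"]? "/help"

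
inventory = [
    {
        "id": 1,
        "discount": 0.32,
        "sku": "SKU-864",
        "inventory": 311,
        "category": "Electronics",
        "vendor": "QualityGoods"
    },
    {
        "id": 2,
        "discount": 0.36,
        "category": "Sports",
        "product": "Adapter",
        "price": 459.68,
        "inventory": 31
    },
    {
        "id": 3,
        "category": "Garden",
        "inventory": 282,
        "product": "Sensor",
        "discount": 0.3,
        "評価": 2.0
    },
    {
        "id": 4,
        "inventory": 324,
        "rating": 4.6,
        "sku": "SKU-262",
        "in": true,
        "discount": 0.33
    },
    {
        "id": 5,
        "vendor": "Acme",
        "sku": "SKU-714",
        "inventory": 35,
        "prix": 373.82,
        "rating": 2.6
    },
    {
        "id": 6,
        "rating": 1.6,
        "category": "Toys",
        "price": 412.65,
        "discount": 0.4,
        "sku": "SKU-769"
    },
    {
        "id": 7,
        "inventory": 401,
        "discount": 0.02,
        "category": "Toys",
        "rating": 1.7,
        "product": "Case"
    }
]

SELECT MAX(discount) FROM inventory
0.4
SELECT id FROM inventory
[1, 2, 3, 4, 5, 6, 7]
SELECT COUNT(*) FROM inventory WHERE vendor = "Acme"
1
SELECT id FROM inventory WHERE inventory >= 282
[1, 3, 4, 7]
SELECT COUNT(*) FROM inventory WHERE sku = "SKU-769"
1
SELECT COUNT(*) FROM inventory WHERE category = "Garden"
1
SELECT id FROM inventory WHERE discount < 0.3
[7]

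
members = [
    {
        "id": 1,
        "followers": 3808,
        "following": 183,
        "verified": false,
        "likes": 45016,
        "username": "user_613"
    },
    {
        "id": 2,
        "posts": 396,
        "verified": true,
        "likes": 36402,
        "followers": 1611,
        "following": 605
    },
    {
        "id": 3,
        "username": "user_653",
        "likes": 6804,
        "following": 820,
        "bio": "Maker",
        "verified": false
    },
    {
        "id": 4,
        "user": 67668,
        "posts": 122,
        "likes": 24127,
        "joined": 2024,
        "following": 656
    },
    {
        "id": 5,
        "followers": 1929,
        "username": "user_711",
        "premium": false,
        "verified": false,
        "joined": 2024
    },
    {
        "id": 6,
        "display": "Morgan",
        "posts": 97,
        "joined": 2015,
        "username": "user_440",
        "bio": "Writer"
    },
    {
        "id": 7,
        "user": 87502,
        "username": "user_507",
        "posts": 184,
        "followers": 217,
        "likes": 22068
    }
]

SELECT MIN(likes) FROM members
6804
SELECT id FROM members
[1, 2, 3, 4, 5, 6, 7]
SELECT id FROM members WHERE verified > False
[2]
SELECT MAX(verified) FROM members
True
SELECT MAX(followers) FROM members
3808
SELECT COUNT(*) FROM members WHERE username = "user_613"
1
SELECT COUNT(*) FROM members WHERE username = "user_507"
1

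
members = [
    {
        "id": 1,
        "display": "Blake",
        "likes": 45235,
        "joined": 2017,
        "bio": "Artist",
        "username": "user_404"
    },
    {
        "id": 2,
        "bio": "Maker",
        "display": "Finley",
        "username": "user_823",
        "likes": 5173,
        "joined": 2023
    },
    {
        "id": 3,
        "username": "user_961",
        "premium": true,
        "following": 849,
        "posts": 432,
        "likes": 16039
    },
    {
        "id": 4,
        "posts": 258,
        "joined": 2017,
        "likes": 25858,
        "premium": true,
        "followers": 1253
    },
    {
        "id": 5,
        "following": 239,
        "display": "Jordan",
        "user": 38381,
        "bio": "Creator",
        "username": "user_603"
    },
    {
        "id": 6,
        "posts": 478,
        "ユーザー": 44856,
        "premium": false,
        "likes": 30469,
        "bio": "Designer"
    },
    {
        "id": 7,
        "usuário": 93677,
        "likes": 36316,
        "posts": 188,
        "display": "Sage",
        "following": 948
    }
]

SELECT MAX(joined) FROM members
2023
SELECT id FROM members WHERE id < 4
[1, 2, 3]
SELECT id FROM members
[1, 2, 3, 4, 5, 6, 7]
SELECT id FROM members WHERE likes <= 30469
[2, 3, 4, 6]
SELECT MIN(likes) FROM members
5173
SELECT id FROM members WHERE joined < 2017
[]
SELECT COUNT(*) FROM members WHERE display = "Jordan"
1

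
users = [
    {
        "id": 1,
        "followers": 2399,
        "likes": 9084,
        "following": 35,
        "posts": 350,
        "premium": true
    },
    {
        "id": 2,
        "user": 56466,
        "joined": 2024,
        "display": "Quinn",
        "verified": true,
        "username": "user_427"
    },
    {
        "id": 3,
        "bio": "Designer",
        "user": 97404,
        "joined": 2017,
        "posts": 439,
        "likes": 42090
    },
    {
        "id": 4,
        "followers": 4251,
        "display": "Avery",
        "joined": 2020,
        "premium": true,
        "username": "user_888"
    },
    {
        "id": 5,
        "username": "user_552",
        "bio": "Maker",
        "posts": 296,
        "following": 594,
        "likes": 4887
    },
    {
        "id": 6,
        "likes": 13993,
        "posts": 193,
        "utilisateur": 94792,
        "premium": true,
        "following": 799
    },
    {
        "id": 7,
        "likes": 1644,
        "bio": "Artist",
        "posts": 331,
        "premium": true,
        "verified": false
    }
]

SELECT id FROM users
[1, 2, 3, 4, 5, 6, 7]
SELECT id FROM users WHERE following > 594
[6]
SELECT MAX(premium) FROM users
True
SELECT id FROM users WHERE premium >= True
[1, 4, 6, 7]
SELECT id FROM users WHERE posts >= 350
[1, 3]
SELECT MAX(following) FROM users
799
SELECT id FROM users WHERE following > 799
[]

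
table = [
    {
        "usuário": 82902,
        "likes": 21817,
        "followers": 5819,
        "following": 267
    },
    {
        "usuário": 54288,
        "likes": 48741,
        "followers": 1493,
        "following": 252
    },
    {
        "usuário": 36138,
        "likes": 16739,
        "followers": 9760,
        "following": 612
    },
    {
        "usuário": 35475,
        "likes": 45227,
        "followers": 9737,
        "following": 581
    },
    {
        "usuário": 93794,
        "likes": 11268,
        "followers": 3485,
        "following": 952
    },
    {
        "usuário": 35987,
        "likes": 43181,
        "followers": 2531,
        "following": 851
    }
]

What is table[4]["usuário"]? 93794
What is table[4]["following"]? 952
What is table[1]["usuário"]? 54288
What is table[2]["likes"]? 16739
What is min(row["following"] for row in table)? 252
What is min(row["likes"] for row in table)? 11268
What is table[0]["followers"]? 5819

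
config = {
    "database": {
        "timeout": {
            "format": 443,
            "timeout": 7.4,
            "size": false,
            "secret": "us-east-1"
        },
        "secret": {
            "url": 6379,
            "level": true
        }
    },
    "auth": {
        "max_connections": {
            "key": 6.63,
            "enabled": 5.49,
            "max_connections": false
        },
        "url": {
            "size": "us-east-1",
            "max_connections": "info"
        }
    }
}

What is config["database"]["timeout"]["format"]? 443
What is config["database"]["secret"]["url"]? 6379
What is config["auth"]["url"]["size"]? "us-east-1"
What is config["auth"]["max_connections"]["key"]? 6.63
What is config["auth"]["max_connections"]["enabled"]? 5.49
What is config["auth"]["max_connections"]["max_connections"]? False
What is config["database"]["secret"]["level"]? True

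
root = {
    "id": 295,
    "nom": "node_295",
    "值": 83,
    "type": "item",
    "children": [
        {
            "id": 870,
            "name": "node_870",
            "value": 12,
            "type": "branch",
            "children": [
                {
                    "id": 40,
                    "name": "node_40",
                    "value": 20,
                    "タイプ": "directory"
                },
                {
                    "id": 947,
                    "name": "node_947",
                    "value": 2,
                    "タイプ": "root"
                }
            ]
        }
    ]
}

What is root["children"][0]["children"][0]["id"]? 40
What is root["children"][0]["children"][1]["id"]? 947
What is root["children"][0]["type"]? "branch"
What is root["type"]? "item"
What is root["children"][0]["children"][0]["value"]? 20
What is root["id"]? 295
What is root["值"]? 83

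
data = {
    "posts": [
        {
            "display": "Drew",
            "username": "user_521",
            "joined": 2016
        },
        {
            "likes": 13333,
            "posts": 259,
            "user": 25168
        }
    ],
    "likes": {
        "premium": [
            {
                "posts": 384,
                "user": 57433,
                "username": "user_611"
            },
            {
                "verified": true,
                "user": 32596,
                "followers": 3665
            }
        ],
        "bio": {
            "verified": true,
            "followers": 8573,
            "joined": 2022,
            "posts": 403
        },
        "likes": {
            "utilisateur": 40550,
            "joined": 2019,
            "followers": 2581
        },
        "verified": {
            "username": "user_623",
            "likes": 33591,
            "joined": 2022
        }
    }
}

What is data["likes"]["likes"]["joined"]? 2019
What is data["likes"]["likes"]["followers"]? 2581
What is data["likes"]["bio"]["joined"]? 2022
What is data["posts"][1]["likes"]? 13333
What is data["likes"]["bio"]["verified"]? True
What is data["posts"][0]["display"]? "Drew"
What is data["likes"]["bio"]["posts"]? 403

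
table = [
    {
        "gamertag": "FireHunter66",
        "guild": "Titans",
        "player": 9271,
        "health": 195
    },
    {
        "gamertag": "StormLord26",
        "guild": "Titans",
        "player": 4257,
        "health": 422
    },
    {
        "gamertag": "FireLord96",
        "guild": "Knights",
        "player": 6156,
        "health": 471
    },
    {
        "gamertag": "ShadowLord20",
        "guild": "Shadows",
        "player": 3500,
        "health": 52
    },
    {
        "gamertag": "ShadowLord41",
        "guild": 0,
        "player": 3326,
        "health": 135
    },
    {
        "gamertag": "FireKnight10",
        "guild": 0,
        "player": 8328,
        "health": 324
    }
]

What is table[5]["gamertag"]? "FireKnight10"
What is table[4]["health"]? 135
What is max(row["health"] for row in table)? 471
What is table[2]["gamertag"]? "FireLord96"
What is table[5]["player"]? 8328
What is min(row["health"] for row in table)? 52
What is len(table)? 6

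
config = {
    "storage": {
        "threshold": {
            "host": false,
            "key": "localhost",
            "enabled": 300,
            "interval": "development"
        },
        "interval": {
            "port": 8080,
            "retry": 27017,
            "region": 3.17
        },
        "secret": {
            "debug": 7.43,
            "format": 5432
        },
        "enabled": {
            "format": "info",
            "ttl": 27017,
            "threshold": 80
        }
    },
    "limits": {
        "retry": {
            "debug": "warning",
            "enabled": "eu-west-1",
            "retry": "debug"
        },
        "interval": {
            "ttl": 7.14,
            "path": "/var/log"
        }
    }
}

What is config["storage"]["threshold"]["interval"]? "development"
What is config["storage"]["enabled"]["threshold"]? 80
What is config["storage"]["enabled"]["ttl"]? 27017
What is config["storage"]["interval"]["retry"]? 27017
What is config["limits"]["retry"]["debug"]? "warning"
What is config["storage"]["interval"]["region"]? 3.17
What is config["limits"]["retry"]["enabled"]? "eu-west-1"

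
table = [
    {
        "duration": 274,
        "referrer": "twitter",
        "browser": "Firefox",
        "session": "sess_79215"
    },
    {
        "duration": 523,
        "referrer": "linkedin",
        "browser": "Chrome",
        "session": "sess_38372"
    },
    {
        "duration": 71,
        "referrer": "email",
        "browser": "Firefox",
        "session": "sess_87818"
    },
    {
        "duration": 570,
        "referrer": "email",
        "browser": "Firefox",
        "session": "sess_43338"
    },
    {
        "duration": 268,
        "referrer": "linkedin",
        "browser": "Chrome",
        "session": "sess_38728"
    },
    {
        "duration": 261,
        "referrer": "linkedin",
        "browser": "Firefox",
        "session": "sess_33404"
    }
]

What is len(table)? 6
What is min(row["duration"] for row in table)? 71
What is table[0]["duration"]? 274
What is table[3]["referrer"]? "email"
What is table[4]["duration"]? 268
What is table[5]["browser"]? "Firefox"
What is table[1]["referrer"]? "linkedin"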